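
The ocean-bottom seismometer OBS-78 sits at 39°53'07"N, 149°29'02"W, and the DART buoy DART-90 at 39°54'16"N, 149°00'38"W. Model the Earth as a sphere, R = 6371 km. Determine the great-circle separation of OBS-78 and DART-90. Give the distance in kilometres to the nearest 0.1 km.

40.4 km

OBS-78: φ = +39.88528°, λ = -149.48389°
DART-90: φ = +39.90444°, λ = -149.01056°
Δφ = 0.0192°,  Δλ = 0.4733°
a = sin²(Δφ/2) + cos φ₁ cos φ₂ sin²(Δλ/2) = 0.000010
c = 2·arcsin(√a) = 0.006347 rad = 0.3637°
d = R·c = 6371 × 0.006347 = 40.4 km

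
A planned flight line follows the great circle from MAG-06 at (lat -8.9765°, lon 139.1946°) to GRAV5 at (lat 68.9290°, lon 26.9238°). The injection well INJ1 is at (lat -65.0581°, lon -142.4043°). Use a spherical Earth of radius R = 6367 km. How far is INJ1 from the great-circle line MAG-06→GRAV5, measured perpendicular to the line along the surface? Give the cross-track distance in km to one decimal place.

δ₁₃ = central angle MAG-06→INJ1 = 1.343622 rad  (haversine)
θ₁₃ = bearing MAG-06→INJ1 = 154.914°,  θ₁₂ = bearing MAG-06→GRAV5 = 339.721°
dₓₜ = R·arcsin(sin δ₁₃ · sin(θ₁₃ − θ₁₂)) = 6367·arcsin(0.97431·sin(-184.807°)) = 520.475 km
|dₓₜ| = 520.475 km

520.5 km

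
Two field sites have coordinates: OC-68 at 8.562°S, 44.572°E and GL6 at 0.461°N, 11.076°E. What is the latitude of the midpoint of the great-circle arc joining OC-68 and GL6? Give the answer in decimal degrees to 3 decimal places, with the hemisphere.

4.229°S

Bx = cos φ₂ cos Δλ = 0.833897,  By = cos φ₂ sin Δλ = -0.551861
φₘ = atan2(sin φ₁ + sin φ₂, √((cos φ₁ + Bx)² + By²)) = -4.22928°
λₘ = λ₁ + atan2(By, cos φ₁ + Bx) = 27.72766°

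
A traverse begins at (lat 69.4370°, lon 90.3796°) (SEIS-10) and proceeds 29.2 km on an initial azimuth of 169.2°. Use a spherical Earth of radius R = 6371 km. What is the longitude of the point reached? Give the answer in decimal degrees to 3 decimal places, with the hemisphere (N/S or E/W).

δ = d/R = 29.2/6371 = 0.004583 rad
φ₂ = arcsin(sin φ₁ cos δ + cos φ₁ sin δ cos θ)
   = arcsin(0.93629·0.99999 + 0.35124·0.00458·-0.98229) = 69.17899°
λ₂ = λ₁ + atan2(sin θ sin δ cos φ₁, cos δ − sin φ₁ sin φ₂) = 90.51803°

90.518°E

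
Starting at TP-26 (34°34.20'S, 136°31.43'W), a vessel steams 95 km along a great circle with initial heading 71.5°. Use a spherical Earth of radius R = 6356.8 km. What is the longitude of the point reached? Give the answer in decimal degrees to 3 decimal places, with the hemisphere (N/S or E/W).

TP-26: φ = -34.57000°, λ = -136.52383°
δ = d/R = 95/6356.8 = 0.014945 rad
φ₂ = arcsin(sin φ₁ cos δ + cos φ₁ sin δ cos θ)
   = arcsin(-0.56741·0.99989 + 0.82343·0.01494·0.31730) = -34.29436°
λ₂ = λ₁ + atan2(sin θ sin δ cos φ₁, cos δ − sin φ₁ sin φ₂) = -135.54094°

135.541°W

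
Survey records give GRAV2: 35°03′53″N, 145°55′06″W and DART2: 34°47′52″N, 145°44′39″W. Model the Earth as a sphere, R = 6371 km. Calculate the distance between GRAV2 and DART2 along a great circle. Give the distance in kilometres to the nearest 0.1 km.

33.7 km

GRAV2: φ = +35.06472°, λ = -145.91833°
DART2: φ = +34.79778°, λ = -145.74417°
Δφ = -0.2669°,  Δλ = 0.1742°
a = sin²(Δφ/2) + cos φ₁ cos φ₂ sin²(Δλ/2) = 0.000007
c = 2·arcsin(√a) = 0.005284 rad = 0.3027°
d = R·c = 6371 × 0.005284 = 33.7 km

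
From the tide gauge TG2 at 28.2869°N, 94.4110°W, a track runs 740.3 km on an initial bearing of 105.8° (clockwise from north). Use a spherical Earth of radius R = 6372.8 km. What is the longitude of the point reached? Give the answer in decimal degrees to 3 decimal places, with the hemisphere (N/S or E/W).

δ = d/R = 740.3/6372.8 = 0.116166 rad
φ₂ = arcsin(sin φ₁ cos δ + cos φ₁ sin δ cos θ)
   = arcsin(0.47389·0.99326 + 0.88059·0.11590·-0.27228) = 26.28926°
λ₂ = λ₁ + atan2(sin θ sin δ cos φ₁, cos δ − sin φ₁ sin φ₂) = -87.26540°

87.265°W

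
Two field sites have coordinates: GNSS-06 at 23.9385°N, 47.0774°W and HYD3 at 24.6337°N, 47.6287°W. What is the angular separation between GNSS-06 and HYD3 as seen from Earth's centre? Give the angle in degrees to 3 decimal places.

Δφ = 0.6952°,  Δλ = -0.5513°
a = sin²(Δφ/2) + cos φ₁ cos φ₂ sin²(Δλ/2) = 0.000056
c = 2·arcsin(√a) = 0.014971 rad = 0.8578°

0.858°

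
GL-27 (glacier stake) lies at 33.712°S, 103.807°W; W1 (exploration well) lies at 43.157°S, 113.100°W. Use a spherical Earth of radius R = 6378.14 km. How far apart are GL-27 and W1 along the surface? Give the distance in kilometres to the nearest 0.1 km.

1325.6 km

Δφ = -9.4450°,  Δλ = -9.2930°
a = sin²(Δφ/2) + cos φ₁ cos φ₂ sin²(Δλ/2) = 0.010760
c = 2·arcsin(√a) = 0.207837 rad = 11.9082°
d = R·c = 6378.14 × 0.207837 = 1325.6 km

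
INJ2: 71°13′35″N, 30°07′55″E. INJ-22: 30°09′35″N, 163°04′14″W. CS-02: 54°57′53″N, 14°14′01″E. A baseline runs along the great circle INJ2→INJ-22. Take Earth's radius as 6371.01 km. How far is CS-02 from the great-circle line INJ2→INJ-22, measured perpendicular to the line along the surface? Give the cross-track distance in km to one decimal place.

INJ2: φ = +71.22639°, λ = +30.13194°
INJ-22: φ = +30.15972°, λ = -163.07056°
CS-02: φ = +54.96472°, λ = +14.23361°
δ₁₃ = central angle INJ2→CS-02 = 0.308053 rad  (haversine)
θ₁₃ = bearing INJ2→CS-02 = 211.242°,  θ₁₂ = bearing INJ2→INJ-22 = 11.639°
dₓₜ = R·arcsin(sin δ₁₃ · sin(θ₁₃ − θ₁₂)) = 6371.01·arcsin(0.30320·sin(199.603°)) = -649.210 km
|dₓₜ| = 649.210 km

649.2 km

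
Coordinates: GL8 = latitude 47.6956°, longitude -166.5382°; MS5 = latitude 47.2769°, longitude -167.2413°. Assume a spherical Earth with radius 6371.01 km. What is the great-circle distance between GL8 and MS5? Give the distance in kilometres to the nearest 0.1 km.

Δφ = -0.4187°,  Δλ = -0.7031°
a = sin²(Δφ/2) + cos φ₁ cos φ₂ sin²(Δλ/2) = 0.000031
c = 2·arcsin(√a) = 0.011053 rad = 0.6333°
d = R·c = 6371.01 × 0.011053 = 70.4 km

70.4 km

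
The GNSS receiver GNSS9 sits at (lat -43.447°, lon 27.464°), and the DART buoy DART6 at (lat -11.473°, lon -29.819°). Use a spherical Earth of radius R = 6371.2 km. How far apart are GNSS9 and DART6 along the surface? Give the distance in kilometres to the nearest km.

Δφ = 31.9740°,  Δλ = -57.2830°
a = sin²(Δφ/2) + cos φ₁ cos φ₂ sin²(Δλ/2) = 0.239327
c = 2·arcsin(√a) = 1.022370 rad = 58.5775°
d = R·c = 6371.2 × 1.022370 = 6513.7 km

6514 km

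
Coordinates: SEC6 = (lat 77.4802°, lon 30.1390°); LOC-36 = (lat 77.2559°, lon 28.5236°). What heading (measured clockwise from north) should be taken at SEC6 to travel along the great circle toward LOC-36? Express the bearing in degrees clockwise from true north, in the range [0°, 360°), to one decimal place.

238.4°

Δλ = -1.6154°
y = sin Δλ · cos φ₂ = -0.006219
x = cos φ₁ sin φ₂ − sin φ₁ cos φ₂ cos Δλ = -0.003829
θ = atan2(y, x) = -121.6228° → 238.3772° (mod 360°)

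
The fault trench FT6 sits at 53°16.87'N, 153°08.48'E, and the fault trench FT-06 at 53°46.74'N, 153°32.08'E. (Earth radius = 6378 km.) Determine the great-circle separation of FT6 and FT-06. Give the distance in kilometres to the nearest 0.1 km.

FT6: φ = +53.28117°, λ = +153.14133°
FT-06: φ = +53.77900°, λ = +153.53467°
Δφ = 0.4978°,  Δλ = 0.3933°
a = sin²(Δφ/2) + cos φ₁ cos φ₂ sin²(Δλ/2) = 0.000023
c = 2·arcsin(√a) = 0.009599 rad = 0.5500°
d = R·c = 6378 × 0.009599 = 61.2 km

61.2 km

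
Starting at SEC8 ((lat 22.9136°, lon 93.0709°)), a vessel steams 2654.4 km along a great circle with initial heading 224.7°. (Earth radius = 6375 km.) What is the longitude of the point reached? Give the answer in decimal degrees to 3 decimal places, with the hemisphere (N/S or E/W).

76.471°E

δ = d/R = 2654.4/6375 = 0.416376 rad
φ₂ = arcsin(sin φ₁ cos δ + cos φ₁ sin δ cos θ)
   = arcsin(0.38934·0.91456 + 0.92109·0.40445·-0.71080) = 5.23722°
λ₂ = λ₁ + atan2(sin θ sin δ cos φ₁, cos δ − sin φ₁ sin φ₂) = 76.47140°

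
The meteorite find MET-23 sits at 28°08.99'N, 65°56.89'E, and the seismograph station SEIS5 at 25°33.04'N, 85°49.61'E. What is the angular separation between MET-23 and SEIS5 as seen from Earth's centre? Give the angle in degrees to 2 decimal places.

MET-23: φ = +28.14983°, λ = +65.94817°
SEIS5: φ = +25.55067°, λ = +85.82683°
Δφ = -2.5992°,  Δλ = 19.8787°
a = sin²(Δφ/2) + cos φ₁ cos φ₂ sin²(Δλ/2) = 0.024214
c = 2·arcsin(√a) = 0.312487 rad = 17.9042°

17.90°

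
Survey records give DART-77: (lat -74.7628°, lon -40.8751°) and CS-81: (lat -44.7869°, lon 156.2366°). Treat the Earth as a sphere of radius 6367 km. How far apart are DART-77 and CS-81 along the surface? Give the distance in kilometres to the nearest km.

Δφ = 29.9759°,  Δλ = -162.8883°
a = sin²(Δφ/2) + cos φ₁ cos φ₂ sin²(Δλ/2) = 0.249282
c = 2·arcsin(√a) = 1.045539 rad = 59.9050°
d = R·c = 6367 × 1.045539 = 6656.9 km

6657 km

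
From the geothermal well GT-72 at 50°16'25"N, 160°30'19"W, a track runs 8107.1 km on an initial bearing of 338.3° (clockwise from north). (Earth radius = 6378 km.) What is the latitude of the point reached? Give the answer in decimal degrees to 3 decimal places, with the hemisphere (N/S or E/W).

52.601°N

GT-72: φ = +50.27361°, λ = -160.50528°
δ = d/R = 8107.1/6378 = 1.271104 rad
φ₂ = arcsin(sin φ₁ cos δ + cos φ₁ sin δ cos θ)
   = arcsin(0.76911·0.29523 + 0.63912·0.95543·0.92913) = 52.60059°
λ₂ = λ₁ + atan2(sin θ sin δ cos φ₁, cos δ − sin φ₁ sin φ₂) = 55.06032°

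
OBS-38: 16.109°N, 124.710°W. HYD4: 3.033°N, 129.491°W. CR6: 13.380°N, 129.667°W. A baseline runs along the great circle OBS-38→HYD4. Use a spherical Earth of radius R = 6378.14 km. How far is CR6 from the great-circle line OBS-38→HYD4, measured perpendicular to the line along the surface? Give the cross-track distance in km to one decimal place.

400.2 km

δ₁₃ = central angle OBS-38→CR6 = 0.096265 rad  (haversine)
θ₁₃ = bearing OBS-38→CR6 = 240.997°,  θ₁₂ = bearing OBS-38→HYD4 = 200.277°
dₓₜ = R·arcsin(sin δ₁₃ · sin(θ₁₃ − θ₁₂)) = 6378.14·arcsin(0.09612·sin(40.720°)) = 400.189 km
|dₓₜ| = 400.189 km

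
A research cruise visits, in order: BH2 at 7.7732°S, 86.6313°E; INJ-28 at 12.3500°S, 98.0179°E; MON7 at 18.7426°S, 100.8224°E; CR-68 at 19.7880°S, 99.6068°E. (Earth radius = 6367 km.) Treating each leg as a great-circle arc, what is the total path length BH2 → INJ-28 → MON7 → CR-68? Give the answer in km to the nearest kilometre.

2289 km

BH2→INJ-28: c = 0.211292 rad, d = 1345.30 km
INJ-28→MON7: c = 0.121116 rad, d = 771.15 km
MON7→CR-68: c = 0.027093 rad, d = 172.50 km
Total = 1345.30 + 771.15 + 172.50 = 2288.94 km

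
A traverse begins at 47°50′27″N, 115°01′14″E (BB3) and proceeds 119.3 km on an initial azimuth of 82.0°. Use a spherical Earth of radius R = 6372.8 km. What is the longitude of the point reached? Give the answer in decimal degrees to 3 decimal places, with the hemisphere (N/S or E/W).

116.607°E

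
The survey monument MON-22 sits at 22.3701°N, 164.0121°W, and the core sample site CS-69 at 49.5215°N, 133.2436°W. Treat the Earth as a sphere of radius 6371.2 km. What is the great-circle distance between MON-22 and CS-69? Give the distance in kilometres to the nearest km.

4043 km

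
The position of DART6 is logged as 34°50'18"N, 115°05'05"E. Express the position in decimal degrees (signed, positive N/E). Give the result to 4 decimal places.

lat: 34.8383° N → +34.8383°
lon: 115.0847° E → +115.0847°

+34.8383°, +115.0847°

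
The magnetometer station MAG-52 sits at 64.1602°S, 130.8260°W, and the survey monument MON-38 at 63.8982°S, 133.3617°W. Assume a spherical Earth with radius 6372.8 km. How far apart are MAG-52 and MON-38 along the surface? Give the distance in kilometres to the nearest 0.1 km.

Δφ = 0.2620°,  Δλ = -2.5357°
a = sin²(Δφ/2) + cos φ₁ cos φ₂ sin²(Δλ/2) = 0.000099
c = 2·arcsin(√a) = 0.019911 rad = 1.1408°
d = R·c = 6372.8 × 0.019911 = 126.9 km

126.9 km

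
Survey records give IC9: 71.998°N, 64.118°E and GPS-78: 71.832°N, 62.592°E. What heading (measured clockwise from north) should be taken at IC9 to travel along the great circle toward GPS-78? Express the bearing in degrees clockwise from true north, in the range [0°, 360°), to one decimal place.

Δλ = -1.5260°
y = sin Δλ · cos φ₂ = -0.008304
x = cos φ₁ sin φ₂ − sin φ₁ cos φ₂ cos Δλ = -0.002792
θ = atan2(y, x) = -108.5853° → 251.4147° (mod 360°)

251.4°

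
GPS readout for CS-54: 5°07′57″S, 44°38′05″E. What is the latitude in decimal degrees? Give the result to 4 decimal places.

5° + 7′/60 + 57″/3600 = 5 + 0.11667 + 0.01583 = 5.1325°

5.1325°S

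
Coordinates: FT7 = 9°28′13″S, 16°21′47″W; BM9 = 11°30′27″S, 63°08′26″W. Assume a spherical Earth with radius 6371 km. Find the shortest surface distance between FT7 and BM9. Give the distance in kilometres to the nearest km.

5114 km

FT7: φ = -9.47028°, λ = -16.36306°
BM9: φ = -11.50750°, λ = -63.14056°
Δφ = -2.0372°,  Δλ = -46.7775°
a = sin²(Δφ/2) + cos φ₁ cos φ₂ sin²(Δλ/2) = 0.152627
c = 2·arcsin(√a) = 0.802730 rad = 45.9931°
d = R·c = 6371 × 0.802730 = 5114.2 km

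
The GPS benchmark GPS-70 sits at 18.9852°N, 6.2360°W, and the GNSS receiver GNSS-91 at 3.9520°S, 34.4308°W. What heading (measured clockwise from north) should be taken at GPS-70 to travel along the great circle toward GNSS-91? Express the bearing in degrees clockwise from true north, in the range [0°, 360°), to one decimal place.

Δλ = -28.1948°
y = sin Δλ · cos φ₂ = -0.471347
x = cos φ₁ sin φ₂ − sin φ₁ cos φ₂ cos Δλ = -0.351213
θ = atan2(y, x) = -126.6907° → 233.3093° (mod 360°)

233.3°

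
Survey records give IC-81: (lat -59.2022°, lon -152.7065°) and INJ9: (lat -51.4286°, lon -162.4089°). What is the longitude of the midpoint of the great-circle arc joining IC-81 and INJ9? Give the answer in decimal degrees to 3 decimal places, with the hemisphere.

Bx = cos φ₂ cos Δλ = 0.614571,  By = cos φ₂ sin Δλ = -0.105077
φₘ = atan2(sin φ₁ + sin φ₂, √((cos φ₁ + Bx)² + By²)) = -55.41063°
λₘ = λ₁ + atan2(By, cos φ₁ + Bx) = -158.03510°

158.035°W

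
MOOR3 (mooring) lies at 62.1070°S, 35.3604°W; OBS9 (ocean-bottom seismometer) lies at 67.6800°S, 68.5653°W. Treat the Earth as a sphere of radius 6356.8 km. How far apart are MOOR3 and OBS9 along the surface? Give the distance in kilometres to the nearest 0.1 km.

1655.9 km

Δφ = -5.5730°,  Δλ = -33.2049°
a = sin²(Δφ/2) + cos φ₁ cos φ₂ sin²(Δλ/2) = 0.016868
c = 2·arcsin(√a) = 0.260493 rad = 14.9252°
d = R·c = 6356.8 × 0.260493 = 1655.9 km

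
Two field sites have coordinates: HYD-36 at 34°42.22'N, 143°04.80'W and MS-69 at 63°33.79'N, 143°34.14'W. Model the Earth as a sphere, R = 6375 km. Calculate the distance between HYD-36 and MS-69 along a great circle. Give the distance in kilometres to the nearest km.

HYD-36: φ = +34.70367°, λ = -143.08000°
MS-69: φ = +63.56317°, λ = -143.56900°
Δφ = 28.8595°,  Δλ = -0.4890°
a = sin²(Δφ/2) + cos φ₁ cos φ₂ sin²(Δλ/2) = 0.062104
c = 2·arcsin(√a) = 0.503721 rad = 28.8611°
d = R·c = 6375 × 0.503721 = 3211.2 km

3211 km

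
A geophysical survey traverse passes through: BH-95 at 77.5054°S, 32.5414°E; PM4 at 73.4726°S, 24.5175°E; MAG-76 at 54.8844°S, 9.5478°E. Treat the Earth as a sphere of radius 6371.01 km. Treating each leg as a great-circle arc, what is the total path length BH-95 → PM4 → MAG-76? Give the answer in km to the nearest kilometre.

BH-95→PM4: c = 0.078488 rad, d = 500.05 km
PM4→MAG-76: c = 0.341419 rad, d = 2175.18 km
Total = 500.05 + 2175.18 = 2675.23 km

2675 km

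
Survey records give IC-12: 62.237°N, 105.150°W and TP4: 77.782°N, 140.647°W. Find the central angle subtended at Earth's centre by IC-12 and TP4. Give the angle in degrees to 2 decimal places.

19.07°

Δφ = 15.5450°,  Δλ = -35.4970°
a = sin²(Δφ/2) + cos φ₁ cos φ₂ sin²(Δλ/2) = 0.027451
c = 2·arcsin(√a) = 0.332900 rad = 19.0738°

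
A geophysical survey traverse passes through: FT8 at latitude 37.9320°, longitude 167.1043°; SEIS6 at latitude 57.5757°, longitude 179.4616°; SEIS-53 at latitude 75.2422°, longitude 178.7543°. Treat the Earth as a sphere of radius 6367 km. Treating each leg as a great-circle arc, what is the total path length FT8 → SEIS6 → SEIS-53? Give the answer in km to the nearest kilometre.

4325 km

FT8→SEIS6: c = 0.370895 rad, d = 2361.49 km
SEIS6→SEIS-53: c = 0.308373 rad, d = 1963.41 km
Total = 2361.49 + 1963.41 = 4324.90 km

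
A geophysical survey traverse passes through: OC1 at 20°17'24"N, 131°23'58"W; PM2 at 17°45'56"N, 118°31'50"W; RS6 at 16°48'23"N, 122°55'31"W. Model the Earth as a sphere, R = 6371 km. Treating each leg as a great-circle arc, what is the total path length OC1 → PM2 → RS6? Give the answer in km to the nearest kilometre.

1860 km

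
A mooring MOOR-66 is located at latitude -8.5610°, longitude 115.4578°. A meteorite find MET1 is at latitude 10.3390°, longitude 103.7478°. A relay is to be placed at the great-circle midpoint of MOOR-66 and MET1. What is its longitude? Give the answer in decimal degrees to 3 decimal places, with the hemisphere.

109.618°E

Bx = cos φ₂ cos Δλ = 0.963288,  By = cos φ₂ sin Δλ = -0.199663
φₘ = atan2(sin φ₁ + sin φ₂, √((cos φ₁ + Bx)² + By²)) = 0.89366°
λₘ = λ₁ + atan2(By, cos φ₁ + Bx) = 109.61798°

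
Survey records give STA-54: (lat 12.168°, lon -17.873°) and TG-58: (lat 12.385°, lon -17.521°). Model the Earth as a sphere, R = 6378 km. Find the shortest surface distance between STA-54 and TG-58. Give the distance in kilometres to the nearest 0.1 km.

45.3 km

Δφ = 0.2170°,  Δλ = 0.3520°
a = sin²(Δφ/2) + cos φ₁ cos φ₂ sin²(Δλ/2) = 0.000013
c = 2·arcsin(√a) = 0.007098 rad = 0.4067°
d = R·c = 6378 × 0.007098 = 45.3 km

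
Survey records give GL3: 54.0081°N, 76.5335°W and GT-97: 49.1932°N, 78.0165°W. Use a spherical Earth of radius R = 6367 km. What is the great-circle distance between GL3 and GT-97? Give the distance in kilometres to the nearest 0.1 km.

544.7 km

Δφ = -4.8149°,  Δλ = -1.4830°
a = sin²(Δφ/2) + cos φ₁ cos φ₂ sin²(Δλ/2) = 0.001829
c = 2·arcsin(√a) = 0.085555 rad = 4.9019°
d = R·c = 6367 × 0.085555 = 544.7 km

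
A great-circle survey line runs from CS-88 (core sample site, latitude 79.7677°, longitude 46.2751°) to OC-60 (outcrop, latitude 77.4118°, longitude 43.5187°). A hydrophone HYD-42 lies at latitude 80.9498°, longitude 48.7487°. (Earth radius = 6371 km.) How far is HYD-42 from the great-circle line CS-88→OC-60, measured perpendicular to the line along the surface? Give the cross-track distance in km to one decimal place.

9.0 km

δ₁₃ = central angle CS-88→HYD-42 = 0.021857 rad  (haversine)
θ₁₃ = bearing CS-88→HYD-42 = 18.097°,  θ₁₂ = bearing CS-88→OC-60 = 194.387°
dₓₜ = R·arcsin(sin δ₁₃ · sin(θ₁₃ − θ₁₂)) = 6371·arcsin(0.02186·sin(-176.290°)) = -9.010 km
|dₓₜ| = 9.010 km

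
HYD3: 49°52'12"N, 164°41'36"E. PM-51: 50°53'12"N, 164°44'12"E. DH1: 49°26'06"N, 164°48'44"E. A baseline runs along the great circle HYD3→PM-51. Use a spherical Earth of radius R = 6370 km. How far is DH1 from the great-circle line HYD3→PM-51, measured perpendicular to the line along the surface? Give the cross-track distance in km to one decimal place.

HYD3: φ = +49.87000°, λ = +164.69333°
PM-51: φ = +50.88667°, λ = +164.73667°
DH1: φ = +49.43500°, λ = +164.81222°
δ₁₃ = central angle HYD3→DH1 = 0.007710 rad  (haversine)
θ₁₃ = bearing HYD3→DH1 = 169.920°,  θ₁₂ = bearing HYD3→PM-51 = 1.540°
dₓₜ = R·arcsin(sin δ₁₃ · sin(θ₁₃ − θ₁₂)) = 6370·arcsin(0.00771·sin(168.380°)) = 9.892 km
|dₓₜ| = 9.892 km

9.9 km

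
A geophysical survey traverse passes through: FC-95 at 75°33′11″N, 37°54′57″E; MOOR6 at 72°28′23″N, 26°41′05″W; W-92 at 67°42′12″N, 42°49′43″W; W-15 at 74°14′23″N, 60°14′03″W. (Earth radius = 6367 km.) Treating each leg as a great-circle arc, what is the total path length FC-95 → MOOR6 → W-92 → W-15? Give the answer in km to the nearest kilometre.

FC-95: φ = +75.55306°, λ = +37.91583°
MOOR6: φ = +72.47306°, λ = -26.68472°
W-92: φ = +67.70333°, λ = -42.82861°
W-15: φ = +74.23972°, λ = -60.23417°
FC-95→MOOR6: c = 0.298941 rad, d = 1903.36 km
MOOR6→W-92: c = 0.126327 rad, d = 804.33 km
W-92→W-15: c = 0.149932 rad, d = 954.62 km
Total = 1903.36 + 804.33 + 954.62 = 3662.30 km

3662 km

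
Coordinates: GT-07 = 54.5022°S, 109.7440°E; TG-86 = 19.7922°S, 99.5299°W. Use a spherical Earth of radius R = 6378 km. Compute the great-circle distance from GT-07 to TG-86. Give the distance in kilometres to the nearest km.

Δφ = 34.7100°,  Δλ = 150.7261°
a = sin²(Δφ/2) + cos φ₁ cos φ₂ sin²(Δλ/2) = 0.600459
c = 2·arcsin(√a) = 1.773092 rad = 101.5907°
d = R·c = 6378 × 1.773092 = 11308.8 km

11309 km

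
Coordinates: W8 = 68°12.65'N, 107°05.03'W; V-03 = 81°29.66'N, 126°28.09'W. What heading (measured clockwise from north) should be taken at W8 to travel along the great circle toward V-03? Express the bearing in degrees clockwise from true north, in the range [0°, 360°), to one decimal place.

W8: φ = +68.21083°, λ = -107.08383°
V-03: φ = +81.49433°, λ = -126.46817°
Δλ = -19.3843°
y = sin Δλ · cos φ₂ = -0.049091
x = cos φ₁ sin φ₂ − sin φ₁ cos φ₂ cos Δλ = 0.237555
θ = atan2(y, x) = -11.6759° → 348.3241° (mod 360°)

348.3°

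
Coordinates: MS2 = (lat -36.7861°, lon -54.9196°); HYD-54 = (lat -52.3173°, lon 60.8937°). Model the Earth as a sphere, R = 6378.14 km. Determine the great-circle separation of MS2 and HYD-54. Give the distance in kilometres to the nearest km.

8336 km

Δφ = -15.5312°,  Δλ = 115.8133°
a = sin²(Δφ/2) + cos φ₁ cos φ₂ sin²(Δλ/2) = 0.369629
c = 2·arcsin(√a) = 1.307006 rad = 74.8859°
d = R·c = 6378.14 × 1.307006 = 8336.3 km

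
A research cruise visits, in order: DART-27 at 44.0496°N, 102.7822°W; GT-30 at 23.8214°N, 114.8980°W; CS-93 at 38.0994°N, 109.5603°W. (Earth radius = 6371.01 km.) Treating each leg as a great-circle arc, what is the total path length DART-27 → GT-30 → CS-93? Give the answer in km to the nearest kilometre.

4172 km

DART-27→GT-30: c = 0.393227 rad, d = 2505.26 km
GT-30→CS-93: c = 0.261556 rad, d = 1666.38 km
Total = 2505.26 + 1666.38 = 4171.63 km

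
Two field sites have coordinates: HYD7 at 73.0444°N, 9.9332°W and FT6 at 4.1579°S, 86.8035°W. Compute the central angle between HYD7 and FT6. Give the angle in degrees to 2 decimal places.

Δφ = -77.2023°,  Δλ = -76.8703°
a = sin²(Δφ/2) + cos φ₁ cos φ₂ sin²(Δλ/2) = 0.501641
c = 2·arcsin(√a) = 1.574079 rad = 90.1881°

90.19°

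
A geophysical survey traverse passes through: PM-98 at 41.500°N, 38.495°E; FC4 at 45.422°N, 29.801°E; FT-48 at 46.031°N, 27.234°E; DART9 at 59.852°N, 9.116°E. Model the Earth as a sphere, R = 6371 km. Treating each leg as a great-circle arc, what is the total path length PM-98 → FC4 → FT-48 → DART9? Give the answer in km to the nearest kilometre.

2981 km

PM-98→FC4: c = 0.129567 rad, d = 825.47 km
FC4→FT-48: c = 0.033031 rad, d = 210.44 km
FT-48→DART9: c = 0.305295 rad, d = 1945.04 km
Total = 825.47 + 210.44 + 1945.04 = 2980.95 km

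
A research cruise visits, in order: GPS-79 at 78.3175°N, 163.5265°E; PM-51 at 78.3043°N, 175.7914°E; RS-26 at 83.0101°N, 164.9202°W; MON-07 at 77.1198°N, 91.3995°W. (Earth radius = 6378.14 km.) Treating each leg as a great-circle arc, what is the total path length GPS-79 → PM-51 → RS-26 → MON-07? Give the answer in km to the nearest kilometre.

2319 km

GPS-79→PM-51: c = 0.043291 rad, d = 276.11 km
PM-51→RS-26: c = 0.097565 rad, d = 622.28 km
RS-26→MON-07: c = 0.222775 rad, d = 1420.89 km
Total = 276.11 + 622.28 + 1420.89 = 2319.28 km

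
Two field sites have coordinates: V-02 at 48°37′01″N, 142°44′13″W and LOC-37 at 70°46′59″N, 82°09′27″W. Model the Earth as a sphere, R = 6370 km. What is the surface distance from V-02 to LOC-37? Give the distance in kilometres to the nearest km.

3933 km

V-02: φ = +48.61694°, λ = -142.73694°
LOC-37: φ = +70.78306°, λ = -82.15750°
Δφ = 22.1661°,  Δλ = 60.5794°
a = sin²(Δφ/2) + cos φ₁ cos φ₂ sin²(Δλ/2) = 0.092307
c = 2·arcsin(√a) = 0.617402 rad = 35.3745°
d = R·c = 6370 × 0.617402 = 3932.9 km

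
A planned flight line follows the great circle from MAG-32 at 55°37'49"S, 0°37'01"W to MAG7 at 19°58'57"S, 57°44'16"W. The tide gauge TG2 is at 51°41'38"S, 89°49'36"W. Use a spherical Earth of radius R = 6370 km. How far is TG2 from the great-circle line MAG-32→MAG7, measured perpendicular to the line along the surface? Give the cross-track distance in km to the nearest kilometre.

4027 km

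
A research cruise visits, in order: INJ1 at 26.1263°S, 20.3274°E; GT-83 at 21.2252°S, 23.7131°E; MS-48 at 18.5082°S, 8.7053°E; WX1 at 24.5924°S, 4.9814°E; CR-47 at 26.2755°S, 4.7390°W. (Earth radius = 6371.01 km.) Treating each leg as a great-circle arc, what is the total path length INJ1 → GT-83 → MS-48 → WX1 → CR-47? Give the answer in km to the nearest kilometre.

INJ1→GT-83: c = 0.101207 rad, d = 644.79 km
GT-83→MS-48: c = 0.250757 rad, d = 1597.58 km
MS-48→WX1: c = 0.122169 rad, d = 778.34 km
WX1→CR-47: c = 0.155959 rad, d = 993.61 km
Total = 644.79 + 1597.58 + 778.34 + 993.61 = 4014.33 km

4014 km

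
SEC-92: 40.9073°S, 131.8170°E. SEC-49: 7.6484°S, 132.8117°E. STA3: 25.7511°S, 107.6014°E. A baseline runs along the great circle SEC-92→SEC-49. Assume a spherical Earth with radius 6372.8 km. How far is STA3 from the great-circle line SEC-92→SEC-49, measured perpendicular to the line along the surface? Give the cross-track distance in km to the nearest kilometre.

δ₁₃ = central angle SEC-92→STA3 = 0.438665 rad  (haversine)
θ₁₃ = bearing SEC-92→STA3 = 299.563°,  θ₁₂ = bearing SEC-92→SEC-49 = 1.797°
dₓₜ = R·arcsin(sin δ₁₃ · sin(θ₁₃ − θ₁₂)) = 6372.8·arcsin(0.42473·sin(297.766°)) = -2455.374 km
|dₓₜ| = 2455.374 km

2455 km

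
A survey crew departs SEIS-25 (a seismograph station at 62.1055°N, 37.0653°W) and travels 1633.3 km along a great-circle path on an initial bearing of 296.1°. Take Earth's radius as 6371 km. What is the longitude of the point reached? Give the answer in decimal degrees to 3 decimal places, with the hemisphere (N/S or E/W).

69.819°W

δ = d/R = 1633.3/6371 = 0.256365 rad
φ₂ = arcsin(sin φ₁ cos δ + cos φ₁ sin δ cos θ)
   = arcsin(0.88381·0.96732 + 0.46784·0.25357·0.43994) = 65.10976°
λ₂ = λ₁ + atan2(sin θ sin δ cos φ₁, cos δ − sin φ₁ sin φ₂) = -69.81903°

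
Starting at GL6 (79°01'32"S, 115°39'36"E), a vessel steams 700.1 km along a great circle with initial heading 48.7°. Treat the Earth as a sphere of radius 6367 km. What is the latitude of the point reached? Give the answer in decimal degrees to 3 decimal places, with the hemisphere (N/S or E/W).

GL6: φ = -79.02556°, λ = +115.66000°
δ = d/R = 700.1/6367 = 0.109958 rad
φ₂ = arcsin(sin φ₁ cos δ + cos φ₁ sin δ cos θ)
   = arcsin(-0.98171·0.99396 + 0.19037·0.10974·0.66000) = -74.15326°
λ₂ = λ₁ + atan2(sin θ sin δ cos φ₁, cos δ − sin φ₁ sin φ₂) = 133.23230°

74.153°S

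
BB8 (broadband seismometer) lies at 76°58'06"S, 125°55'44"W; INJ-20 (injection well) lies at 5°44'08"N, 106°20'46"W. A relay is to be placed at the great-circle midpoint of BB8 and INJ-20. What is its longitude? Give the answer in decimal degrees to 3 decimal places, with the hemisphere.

109.928°W

BB8: φ = -76.96833°, λ = -125.92889°
INJ-20: φ = +5.73556°, λ = -106.34611°
Bx = cos φ₂ cos Δλ = 0.937442,  By = cos φ₂ sin Δλ = 0.333490
φₘ = atan2(sin φ₁ + sin φ₂, √((cos φ₁ + Bx)² + By²)) = -35.85512°
λₘ = λ₁ + atan2(By, cos φ₁ + Bx) = -109.92774°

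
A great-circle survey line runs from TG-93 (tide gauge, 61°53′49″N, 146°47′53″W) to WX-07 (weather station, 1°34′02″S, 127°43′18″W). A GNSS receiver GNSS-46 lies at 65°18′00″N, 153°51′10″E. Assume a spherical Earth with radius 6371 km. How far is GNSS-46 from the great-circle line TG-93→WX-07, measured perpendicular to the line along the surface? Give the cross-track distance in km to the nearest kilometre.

TG-93: φ = +61.89694°, λ = -146.79806°
WX-07: φ = -1.56722°, λ = -127.72167°
GNSS-46: φ = +65.30000°, λ = +153.85278°
δ₁₃ = central angle TG-93→GNSS-46 = 0.447003 rad  (haversine)
θ₁₃ = bearing TG-93→GNSS-46 = 303.733°,  θ₁₂ = bearing TG-93→WX-07 = 158.890°
dₓₜ = R·arcsin(sin δ₁₃ · sin(θ₁₃ − θ₁₂)) = 6371·arcsin(0.43226·sin(144.843°)) = 1602.628 km
|dₓₜ| = 1602.628 km

1603 km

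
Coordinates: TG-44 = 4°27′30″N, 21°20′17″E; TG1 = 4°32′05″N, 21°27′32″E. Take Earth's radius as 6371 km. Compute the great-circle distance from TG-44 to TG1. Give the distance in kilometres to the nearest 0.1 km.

15.9 km

TG-44: φ = +4.45833°, λ = +21.33806°
TG1: φ = +4.53472°, λ = +21.45889°
Δφ = 0.0764°,  Δλ = 0.1208°
a = sin²(Δφ/2) + cos φ₁ cos φ₂ sin²(Δλ/2) = 0.000002
c = 2·arcsin(√a) = 0.002490 rad = 0.1426°
d = R·c = 6371 × 0.002490 = 15.9 km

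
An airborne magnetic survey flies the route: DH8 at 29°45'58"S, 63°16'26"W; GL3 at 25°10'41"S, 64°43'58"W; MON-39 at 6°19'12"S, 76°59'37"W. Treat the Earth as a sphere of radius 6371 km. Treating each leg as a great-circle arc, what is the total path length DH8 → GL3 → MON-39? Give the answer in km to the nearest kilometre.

DH8: φ = -29.76611°, λ = -63.27389°
GL3: φ = -25.17806°, λ = -64.73278°
MON-39: φ = -6.32000°, λ = -76.99361°
DH8→GL3: c = 0.083199 rad, d = 530.06 km
GL3→MON-39: c = 0.387635 rad, d = 2469.62 km
Total = 530.06 + 2469.62 = 2999.68 km

3000 km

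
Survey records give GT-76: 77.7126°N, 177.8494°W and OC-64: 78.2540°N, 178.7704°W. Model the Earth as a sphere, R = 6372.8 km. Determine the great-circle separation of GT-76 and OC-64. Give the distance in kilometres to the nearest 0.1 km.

63.9 km

Δφ = 0.5414°,  Δλ = -0.9210°
a = sin²(Δφ/2) + cos φ₁ cos φ₂ sin²(Δλ/2) = 0.000025
c = 2·arcsin(√a) = 0.010024 rad = 0.5743°
d = R·c = 6372.8 × 0.010024 = 63.9 km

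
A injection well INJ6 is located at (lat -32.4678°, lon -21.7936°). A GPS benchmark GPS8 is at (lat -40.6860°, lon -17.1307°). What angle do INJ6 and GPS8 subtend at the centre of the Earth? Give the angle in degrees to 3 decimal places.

Δφ = -8.2182°,  Δλ = 4.6629°
a = sin²(Δφ/2) + cos φ₁ cos φ₂ sin²(Δλ/2) = 0.006193
c = 2·arcsin(√a) = 0.157558 rad = 9.0274°

9.027°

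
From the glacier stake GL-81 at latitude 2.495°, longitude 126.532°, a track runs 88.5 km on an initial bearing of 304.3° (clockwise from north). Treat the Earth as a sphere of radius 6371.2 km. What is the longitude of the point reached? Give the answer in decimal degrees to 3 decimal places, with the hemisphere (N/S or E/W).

δ = d/R = 88.5/6371.2 = 0.013891 rad
φ₂ = arcsin(sin φ₁ cos δ + cos φ₁ sin δ cos θ)
   = arcsin(0.04353·0.99990 + 0.99905·0.01389·0.56353) = 2.94332°
λ₂ = λ₁ + atan2(sin θ sin δ cos φ₁, cos δ − sin φ₁ sin φ₂) = 125.87367°

125.874°E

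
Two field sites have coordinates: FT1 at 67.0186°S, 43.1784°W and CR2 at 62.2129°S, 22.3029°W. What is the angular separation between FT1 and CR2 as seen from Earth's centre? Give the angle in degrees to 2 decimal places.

Δφ = 4.8057°,  Δλ = 20.8755°
a = sin²(Δφ/2) + cos φ₁ cos φ₂ sin²(Δλ/2) = 0.007732
c = 2·arcsin(√a) = 0.176088 rad = 10.0891°

10.09°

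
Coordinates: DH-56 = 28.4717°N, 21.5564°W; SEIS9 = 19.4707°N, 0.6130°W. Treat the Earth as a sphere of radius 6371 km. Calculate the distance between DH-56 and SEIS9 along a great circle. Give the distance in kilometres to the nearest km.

2347 km

Δφ = -9.0010°,  Δλ = 20.9434°
a = sin²(Δφ/2) + cos φ₁ cos φ₂ sin²(Δλ/2) = 0.033534
c = 2·arcsin(√a) = 0.368326 rad = 21.1035°
d = R·c = 6371 × 0.368326 = 2346.6 km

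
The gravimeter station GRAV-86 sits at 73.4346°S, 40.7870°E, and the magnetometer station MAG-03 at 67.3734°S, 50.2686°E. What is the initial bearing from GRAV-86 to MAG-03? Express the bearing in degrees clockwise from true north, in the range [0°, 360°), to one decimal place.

Δλ = 9.4816°
y = sin Δλ · cos φ₂ = 0.063376
x = cos φ₁ sin φ₂ − sin φ₁ cos φ₂ cos Δλ = 0.100553
θ = atan2(y, x) = 32.2222° → 32.2222° (mod 360°)

32.2°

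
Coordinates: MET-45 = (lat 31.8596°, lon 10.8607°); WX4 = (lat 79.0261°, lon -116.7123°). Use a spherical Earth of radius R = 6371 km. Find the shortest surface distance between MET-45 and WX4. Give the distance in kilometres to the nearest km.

7249 km

Δφ = 47.1665°,  Δλ = -127.5730°
a = sin²(Δφ/2) + cos φ₁ cos φ₂ sin²(Δλ/2) = 0.290201
c = 2·arcsin(√a) = 1.137794 rad = 65.1908°
d = R·c = 6371 × 1.137794 = 7248.9 km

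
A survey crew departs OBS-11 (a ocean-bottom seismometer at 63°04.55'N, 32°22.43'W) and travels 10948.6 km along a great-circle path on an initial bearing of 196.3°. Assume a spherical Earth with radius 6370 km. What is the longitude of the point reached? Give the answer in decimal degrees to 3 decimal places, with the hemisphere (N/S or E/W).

OBS-11: φ = +63.07583°, λ = -32.37383°
δ = d/R = 10948.6/6370 = 1.718776 rad
φ₂ = arcsin(sin φ₁ cos δ + cos φ₁ sin δ cos θ)
   = arcsin(0.89161·-0.14744 + 0.45281·0.98907·-0.95981) = -34.14704°
λ₂ = λ₁ + atan2(sin θ sin δ cos φ₁, cos δ − sin φ₁ sin φ₂) = -51.97234°

51.972°W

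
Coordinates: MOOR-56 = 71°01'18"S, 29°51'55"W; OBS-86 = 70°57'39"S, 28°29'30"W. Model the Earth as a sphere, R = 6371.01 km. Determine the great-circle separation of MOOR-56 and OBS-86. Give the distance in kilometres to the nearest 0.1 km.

MOOR-56: φ = -71.02167°, λ = -29.86528°
OBS-86: φ = -70.96083°, λ = -28.49167°
Δφ = 0.0608°,  Δλ = 1.3736°
a = sin²(Δφ/2) + cos φ₁ cos φ₂ sin²(Δλ/2) = 0.000016
c = 2·arcsin(√a) = 0.007880 rad = 0.4515°
d = R·c = 6371.01 × 0.007880 = 50.2 km

50.2 km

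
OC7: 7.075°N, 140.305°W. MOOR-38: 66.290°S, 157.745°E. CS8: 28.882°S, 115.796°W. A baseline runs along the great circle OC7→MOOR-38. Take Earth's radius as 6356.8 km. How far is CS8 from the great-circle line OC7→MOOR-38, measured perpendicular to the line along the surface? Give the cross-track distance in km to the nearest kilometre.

δ₁₃ = central angle OC7→CS8 = 0.750772 rad  (haversine)
θ₁₃ = bearing OC7→CS8 = 147.829°,  θ₁₂ = bearing OC7→MOOR-38 = 200.847°
dₓₜ = R·arcsin(sin δ₁₃ · sin(θ₁₃ − θ₁₂)) = 6356.8·arcsin(0.68220·sin(-53.018°)) = -3663.693 km
|dₓₜ| = 3663.693 km

3664 km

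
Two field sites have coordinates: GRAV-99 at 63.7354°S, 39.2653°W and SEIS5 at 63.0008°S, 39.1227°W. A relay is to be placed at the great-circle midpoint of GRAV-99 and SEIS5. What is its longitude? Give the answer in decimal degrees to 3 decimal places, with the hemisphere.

39.193°W

Bx = cos φ₂ cos Δλ = 0.453977,  By = cos φ₂ sin Δλ = 0.001130
φₘ = atan2(sin φ₁ + sin φ₂, √((cos φ₁ + Bx)² + By²)) = -63.36812°
λₘ = λ₁ + atan2(By, cos φ₁ + Bx) = -39.19309°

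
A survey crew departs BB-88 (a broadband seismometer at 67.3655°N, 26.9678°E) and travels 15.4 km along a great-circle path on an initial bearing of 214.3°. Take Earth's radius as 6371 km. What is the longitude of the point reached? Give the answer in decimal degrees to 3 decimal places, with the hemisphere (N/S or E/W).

26.766°E

δ = d/R = 15.4/6371 = 0.002417 rad
φ₂ = arcsin(sin φ₁ cos δ + cos φ₁ sin δ cos θ)
   = arcsin(0.92298·1.00000 + 0.38485·0.00242·-0.82610) = 67.25096°
λ₂ = λ₁ + atan2(sin θ sin δ cos φ₁, cos δ − sin φ₁ sin φ₂) = 26.76597°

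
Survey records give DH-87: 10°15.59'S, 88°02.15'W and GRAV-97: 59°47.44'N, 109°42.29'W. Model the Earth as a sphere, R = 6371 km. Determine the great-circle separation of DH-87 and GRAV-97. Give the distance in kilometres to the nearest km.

DH-87: φ = -10.25983°, λ = -88.03583°
GRAV-97: φ = +59.79067°, λ = -109.70483°
Δφ = 70.0505°,  Δλ = -21.6690°
a = sin²(Δφ/2) + cos φ₁ cos φ₂ sin²(Δλ/2) = 0.346898
c = 2·arcsin(√a) = 1.259594 rad = 72.1694°
d = R·c = 6371 × 1.259594 = 8024.9 km

8025 km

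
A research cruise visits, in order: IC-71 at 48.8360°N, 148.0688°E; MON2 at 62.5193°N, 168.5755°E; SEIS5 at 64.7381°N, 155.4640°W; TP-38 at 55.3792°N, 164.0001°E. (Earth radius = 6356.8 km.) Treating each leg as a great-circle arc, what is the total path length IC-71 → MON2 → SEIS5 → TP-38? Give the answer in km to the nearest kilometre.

6153 km

IC-71→MON2: c = 0.309878 rad, d = 1969.83 km
MON2→SEIS5: c = 0.277584 rad, d = 1764.54 km
SEIS5→TP-38: c = 0.380447 rad, d = 2418.43 km
Total = 1969.83 + 1764.54 + 2418.43 = 6152.80 km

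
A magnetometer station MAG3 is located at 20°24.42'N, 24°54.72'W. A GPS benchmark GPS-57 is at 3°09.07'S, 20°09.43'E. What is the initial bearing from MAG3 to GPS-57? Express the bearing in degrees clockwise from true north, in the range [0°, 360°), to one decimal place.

112.8°

MAG3: φ = +20.40700°, λ = -24.91200°
GPS-57: φ = -3.15117°, λ = +20.15717°
Δλ = 45.0692°
y = sin Δλ · cos φ₂ = 0.706889
x = cos φ₁ sin φ₂ − sin φ₁ cos φ₂ cos Δλ = -0.297409
θ = atan2(y, x) = 112.8179° → 112.8179° (mod 360°)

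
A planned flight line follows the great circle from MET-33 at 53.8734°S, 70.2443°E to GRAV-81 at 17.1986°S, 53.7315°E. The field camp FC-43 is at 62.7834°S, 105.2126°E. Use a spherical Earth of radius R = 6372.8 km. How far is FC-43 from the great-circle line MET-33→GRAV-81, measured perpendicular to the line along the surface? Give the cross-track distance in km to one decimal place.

897.6 km

δ₁₃ = central angle MET-33→FC-43 = 0.350346 rad  (haversine)
θ₁₃ = bearing MET-33→FC-43 = 130.208°,  θ₁₂ = bearing MET-33→GRAV-81 = 334.350°
dₓₜ = R·arcsin(sin δ₁₃ · sin(θ₁₃ − θ₁₂)) = 6372.8·arcsin(0.34322·sin(-204.142°)) = 897.574 km
|dₓₜ| = 897.574 km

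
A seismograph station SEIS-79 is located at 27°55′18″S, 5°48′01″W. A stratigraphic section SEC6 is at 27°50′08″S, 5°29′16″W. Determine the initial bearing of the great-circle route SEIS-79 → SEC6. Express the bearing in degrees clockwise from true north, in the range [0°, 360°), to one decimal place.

72.8°

SEIS-79: φ = -27.92167°, λ = -5.80028°
SEC6: φ = -27.83556°, λ = -5.48778°
Δλ = 0.3125°
y = sin Δλ · cos φ₂ = 0.004823
x = cos φ₁ sin φ₂ − sin φ₁ cos φ₂ cos Δλ = 0.001497
θ = atan2(y, x) = 72.7590° → 72.7590° (mod 360°)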